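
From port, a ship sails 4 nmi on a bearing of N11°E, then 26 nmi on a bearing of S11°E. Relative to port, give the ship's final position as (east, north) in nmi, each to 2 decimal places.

(5.72, -21.60)

Leg 1 (N11°E, 4 nmi): east 4 sin 11° = 0.76, north 4 cos 11° = 3.93
Leg 2 (S11°E, 26 nmi): east 26 sin 169° = 4.96, north 26 cos 169° = -25.52
Summing: 5.72 nmi east, -21.60 nmi north → (5.72, -21.60).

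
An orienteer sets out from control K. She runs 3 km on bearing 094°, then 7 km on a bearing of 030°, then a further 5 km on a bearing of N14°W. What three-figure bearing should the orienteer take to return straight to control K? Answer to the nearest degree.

Leg 1 (094°, 3 km): east 3 sin 94° = 2.99, north 3 cos 94° = -0.21
Leg 2 (030°, 7 km): east 7 sin 30° = 3.50, north 7 cos 30° = 6.06
Leg 3 (N14°W, 5 km): east 5 sin 346° = -1.21, north 5 cos 346° = 4.85
Net displacement: 5.28 east, 10.70 north. Direction back to start is (-5.28, -10.70): bearing = atan2(-5.28, -10.70) mod 360° = 206.27° ≈ 206°.

206°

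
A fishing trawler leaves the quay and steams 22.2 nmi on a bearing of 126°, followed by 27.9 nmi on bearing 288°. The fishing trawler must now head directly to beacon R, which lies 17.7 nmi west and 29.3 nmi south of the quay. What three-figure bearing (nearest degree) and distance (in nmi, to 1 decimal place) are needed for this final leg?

Leg 1 (126°, 22.2 nmi): east 22.2 sin 126° = 17.96, north 22.2 cos 126° = -13.05
Leg 2 (288°, 27.9 nmi): east 27.9 sin 288° = -26.53, north 27.9 cos 288° = 8.62
Current position: (-8.57, -4.43). Target: (-17.7, -29.3). Remaining: Δeast = -9.13, Δnorth = -24.87.
Bearing = atan2(-9.13, -24.87) mod 360° = 200.15°; distance = √((-9.13)² + (-24.87)²) = 26.494 nmi.

200°, 26.5 nmi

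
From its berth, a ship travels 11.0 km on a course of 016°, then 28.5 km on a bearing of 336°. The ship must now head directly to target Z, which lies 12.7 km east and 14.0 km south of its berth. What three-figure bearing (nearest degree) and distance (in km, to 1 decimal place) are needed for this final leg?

Leg 1 (016°, 11.0 km): east 11.0 sin 16° = 3.03, north 11.0 cos 16° = 10.57
Leg 2 (336°, 28.5 km): east 28.5 sin 336° = -11.59, north 28.5 cos 336° = 26.04
Current position: (-8.56, 36.61). Target: (12.7, -14.0). Remaining: Δeast = 21.26, Δnorth = -50.61.
Bearing = atan2(21.26, -50.61) mod 360° = 157.21°; distance = √((21.26)² + (-50.61)²) = 54.894 km.

157°, 54.9 km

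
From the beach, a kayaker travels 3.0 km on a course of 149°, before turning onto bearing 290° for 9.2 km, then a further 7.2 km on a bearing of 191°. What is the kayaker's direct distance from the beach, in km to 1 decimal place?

10.7 km

Leg 1 (149°, 3.0 km): east 3.0 sin 149° = 1.55, north 3.0 cos 149° = -2.57
Leg 2 (290°, 9.2 km): east 9.2 sin 290° = -8.65, north 9.2 cos 290° = 3.15
Leg 3 (191°, 7.2 km): east 7.2 sin 191° = -1.37, north 7.2 cos 191° = -7.07
Net: -8.47 east, -6.49 north. Distance = √((-8.47)² + (-6.49)²) = 10.675 km.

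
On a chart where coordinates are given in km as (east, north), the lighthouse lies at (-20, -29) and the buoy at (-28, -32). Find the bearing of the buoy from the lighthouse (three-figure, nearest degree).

Δeast = -28 − -20 = -8.00; Δnorth = -32 − -29 = -3.00.
Bearing = atan2(Δeast, Δnorth) mod 360° = 249.44° ≈ 249°.

249°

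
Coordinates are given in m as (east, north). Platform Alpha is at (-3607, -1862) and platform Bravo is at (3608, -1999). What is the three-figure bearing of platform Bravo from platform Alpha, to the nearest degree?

Δeast = 3608 − -3607 = 7215.00; Δnorth = -1999 − -1862 = -137.00.
Bearing = atan2(Δeast, Δnorth) mod 360° = 91.09° ≈ 091°.

091°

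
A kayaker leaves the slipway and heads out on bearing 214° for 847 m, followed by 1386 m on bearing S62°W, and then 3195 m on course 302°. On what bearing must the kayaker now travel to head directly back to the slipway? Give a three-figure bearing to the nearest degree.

094°

Leg 1 (214°, 847 m): east 847 sin 214° = -473.64, north 847 cos 214° = -702.19
Leg 2 (S62°W, 1386 m): east 1386 sin 242° = -1223.77, north 1386 cos 242° = -650.69
Leg 3 (302°, 3195 m): east 3195 sin 302° = -2709.51, north 3195 cos 302° = 1693.09
Net displacement: -4406.92 east, 340.21 north. Direction back to start is (4406.92, -340.21): bearing = atan2(4406.92, -340.21) mod 360° = 94.41° ≈ 094°.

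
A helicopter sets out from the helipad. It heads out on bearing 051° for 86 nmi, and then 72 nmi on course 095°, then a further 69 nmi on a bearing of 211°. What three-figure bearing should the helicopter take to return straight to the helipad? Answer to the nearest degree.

Leg 1 (051°, 86 nmi): east 86 sin 51° = 66.83, north 86 cos 51° = 54.12
Leg 2 (095°, 72 nmi): east 72 sin 95° = 71.73, north 72 cos 95° = -6.28
Leg 3 (211°, 69 nmi): east 69 sin 211° = -35.54, north 69 cos 211° = -59.14
Net displacement: 103.02 east, -11.30 north. Direction back to start is (-103.02, 11.30): bearing = atan2(-103.02, 11.30) mod 360° = 276.26° ≈ 276°.

276°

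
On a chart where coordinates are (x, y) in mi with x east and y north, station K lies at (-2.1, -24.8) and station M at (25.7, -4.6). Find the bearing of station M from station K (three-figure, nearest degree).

054°

Δeast = 25.7 − -2.1 = 27.80; Δnorth = -4.6 − -24.8 = 20.20.
Bearing = atan2(Δeast, Δnorth) mod 360° = 54.00° ≈ 054°.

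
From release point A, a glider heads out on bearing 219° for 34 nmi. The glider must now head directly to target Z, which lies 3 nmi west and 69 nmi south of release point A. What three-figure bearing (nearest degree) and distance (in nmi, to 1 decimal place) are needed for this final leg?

Leg 1 (219°, 34 nmi): east 34 sin 219° = -21.40, north 34 cos 219° = -26.42
Current position: (-21.40, -26.42). Target: (-3, -69). Remaining: Δeast = 18.40, Δnorth = -42.58.
Bearing = atan2(18.40, -42.58) mod 360° = 156.63°; distance = √((18.40)² + (-42.58)²) = 46.382 nmi.

157°, 46.4 nmi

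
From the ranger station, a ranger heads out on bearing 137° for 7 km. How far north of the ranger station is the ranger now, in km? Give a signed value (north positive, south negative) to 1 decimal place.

-5.1 km

Leg 1 (137°, 7 km): east 7 sin 137° = 4.77, north 7 cos 137° = -5.12
Net north component: -5.12 km.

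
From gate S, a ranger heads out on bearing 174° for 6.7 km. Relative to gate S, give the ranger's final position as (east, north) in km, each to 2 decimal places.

(0.70, -6.66)

Leg 1 (174°, 6.7 km): east 6.7 sin 174° = 0.70, north 6.7 cos 174° = -6.66
Summing: 0.70 km east, -6.66 km north → (0.70, -6.66).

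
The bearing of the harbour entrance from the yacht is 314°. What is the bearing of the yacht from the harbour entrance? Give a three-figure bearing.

134°

Back-bearing = 314° − 180° = 134°.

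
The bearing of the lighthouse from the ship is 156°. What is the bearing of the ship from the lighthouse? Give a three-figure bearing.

Back-bearing = 156° + 180° = 336°.

336°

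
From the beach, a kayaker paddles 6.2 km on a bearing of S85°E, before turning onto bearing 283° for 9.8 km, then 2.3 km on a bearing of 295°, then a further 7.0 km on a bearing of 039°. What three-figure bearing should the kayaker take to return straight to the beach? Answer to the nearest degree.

Leg 1 (S85°E, 6.2 km): east 6.2 sin 95° = 6.18, north 6.2 cos 95° = -0.54
Leg 2 (283°, 9.8 km): east 9.8 sin 283° = -9.55, north 9.8 cos 283° = 2.20
Leg 3 (295°, 2.3 km): east 2.3 sin 295° = -2.08, north 2.3 cos 295° = 0.97
Leg 4 (039°, 7.0 km): east 7.0 sin 39° = 4.41, north 7.0 cos 39° = 5.44
Net displacement: -1.05 east, 8.08 north. Direction back to start is (1.05, -8.08): bearing = atan2(1.05, -8.08) mod 360° = 172.58° ≈ 173°.

173°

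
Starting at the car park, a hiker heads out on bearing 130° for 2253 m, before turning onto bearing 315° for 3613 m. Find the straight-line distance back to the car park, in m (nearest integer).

1383 m

Leg 1 (130°, 2253 m): east 2253 sin 130° = 1725.90, north 2253 cos 130° = -1448.20
Leg 2 (315°, 3613 m): east 3613 sin 315° = -2554.78, north 3613 cos 315° = 2554.78
Net: -828.88 east, 1106.58 north. Distance = √((-828.88)² + (1106.58)²) = 1382.589 m.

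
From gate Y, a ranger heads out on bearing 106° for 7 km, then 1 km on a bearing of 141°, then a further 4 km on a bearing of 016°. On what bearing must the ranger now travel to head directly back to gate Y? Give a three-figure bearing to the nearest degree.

Leg 1 (106°, 7 km): east 7 sin 106° = 6.73, north 7 cos 106° = -1.93
Leg 2 (141°, 1 km): east 1 sin 141° = 0.63, north 1 cos 141° = -0.78
Leg 3 (016°, 4 km): east 4 sin 16° = 1.10, north 4 cos 16° = 3.85
Net displacement: 8.46 east, 1.14 north. Direction back to start is (-8.46, -1.14): bearing = atan2(-8.46, -1.14) mod 360° = 262.34° ≈ 262°.

262°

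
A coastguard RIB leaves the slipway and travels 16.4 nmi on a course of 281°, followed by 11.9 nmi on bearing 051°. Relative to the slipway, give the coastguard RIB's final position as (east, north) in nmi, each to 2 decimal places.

(-6.85, 10.62)

Leg 1 (281°, 16.4 nmi): east 16.4 sin 281° = -16.10, north 16.4 cos 281° = 3.13
Leg 2 (051°, 11.9 nmi): east 11.9 sin 51° = 9.25, north 11.9 cos 51° = 7.49
Summing: -6.85 nmi east, 10.62 nmi north → (-6.85, 10.62).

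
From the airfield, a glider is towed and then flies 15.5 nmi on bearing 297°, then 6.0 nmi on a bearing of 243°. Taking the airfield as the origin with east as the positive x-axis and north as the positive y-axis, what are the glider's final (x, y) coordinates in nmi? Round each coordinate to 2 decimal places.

(-19.16, 4.31)

Leg 1 (297°, 15.5 nmi): east 15.5 sin 297° = -13.81, north 15.5 cos 297° = 7.04
Leg 2 (243°, 6.0 nmi): east 6.0 sin 243° = -5.35, north 6.0 cos 243° = -2.72
Summing: -19.16 nmi east, 4.31 nmi north → (-19.16, 4.31).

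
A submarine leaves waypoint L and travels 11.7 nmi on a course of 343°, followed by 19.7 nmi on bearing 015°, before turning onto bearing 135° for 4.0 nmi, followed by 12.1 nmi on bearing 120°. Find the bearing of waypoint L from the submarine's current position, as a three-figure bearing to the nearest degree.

215°

Leg 1 (343°, 11.7 nmi): east 11.7 sin 343° = -3.42, north 11.7 cos 343° = 11.19
Leg 2 (015°, 19.7 nmi): east 19.7 sin 15° = 5.10, north 19.7 cos 15° = 19.03
Leg 3 (135°, 4.0 nmi): east 4.0 sin 135° = 2.83, north 4.0 cos 135° = -2.83
Leg 4 (120°, 12.1 nmi): east 12.1 sin 120° = 10.48, north 12.1 cos 120° = -6.05
Net displacement: 14.99 east, 21.34 north. Direction back to start is (-14.99, -21.34): bearing = atan2(-14.99, -21.34) mod 360° = 215.08° ≈ 215°.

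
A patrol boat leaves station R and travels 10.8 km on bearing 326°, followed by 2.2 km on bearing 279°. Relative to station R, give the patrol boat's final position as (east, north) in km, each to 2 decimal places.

(-8.21, 9.30)

Leg 1 (326°, 10.8 km): east 10.8 sin 326° = -6.04, north 10.8 cos 326° = 8.95
Leg 2 (279°, 2.2 km): east 2.2 sin 279° = -2.17, north 2.2 cos 279° = 0.34
Summing: -8.21 km east, 9.30 km north → (-8.21, 9.30).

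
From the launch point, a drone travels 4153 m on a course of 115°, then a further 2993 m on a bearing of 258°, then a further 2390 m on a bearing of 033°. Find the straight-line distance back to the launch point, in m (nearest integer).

Leg 1 (115°, 4153 m): east 4153 sin 115° = 3763.90, north 4153 cos 115° = -1755.13
Leg 2 (258°, 2993 m): east 2993 sin 258° = -2927.60, north 2993 cos 258° = -622.28
Leg 3 (033°, 2390 m): east 2390 sin 33° = 1301.69, north 2390 cos 33° = 2004.42
Net: 2137.99 east, -372.99 north. Distance = √((2137.99)² + (-372.99)²) = 2170.280 m.

2170 m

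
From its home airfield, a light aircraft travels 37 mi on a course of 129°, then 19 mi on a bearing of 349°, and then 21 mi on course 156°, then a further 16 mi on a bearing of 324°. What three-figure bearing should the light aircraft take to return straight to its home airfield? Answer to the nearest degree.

294°

Leg 1 (129°, 37 mi): east 37 sin 129° = 28.75, north 37 cos 129° = -23.28
Leg 2 (349°, 19 mi): east 19 sin 349° = -3.63, north 19 cos 349° = 18.65
Leg 3 (156°, 21 mi): east 21 sin 156° = 8.54, north 21 cos 156° = -19.18
Leg 4 (324°, 16 mi): east 16 sin 324° = -9.40, north 16 cos 324° = 12.94
Net displacement: 24.27 east, -10.87 north. Direction back to start is (-24.27, 10.87): bearing = atan2(-24.27, 10.87) mod 360° = 294.14° ≈ 294°.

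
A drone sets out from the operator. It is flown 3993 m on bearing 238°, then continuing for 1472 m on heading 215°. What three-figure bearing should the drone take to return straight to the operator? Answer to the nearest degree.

052°

Leg 1 (238°, 3993 m): east 3993 sin 238° = -3386.26, north 3993 cos 238° = -2115.97
Leg 2 (215°, 1472 m): east 1472 sin 215° = -844.30, north 1472 cos 215° = -1205.79
Net displacement: -4230.56 east, -3321.76 north. Direction back to start is (4230.56, 3321.76): bearing = atan2(4230.56, 3321.76) mod 360° = 51.86° ≈ 052°.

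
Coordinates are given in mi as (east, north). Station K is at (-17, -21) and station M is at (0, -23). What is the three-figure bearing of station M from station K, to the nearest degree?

097°

Δeast = 0 − -17 = 17.00; Δnorth = -23 − -21 = -2.00.
Bearing = atan2(Δeast, Δnorth) mod 360° = 96.71° ≈ 097°.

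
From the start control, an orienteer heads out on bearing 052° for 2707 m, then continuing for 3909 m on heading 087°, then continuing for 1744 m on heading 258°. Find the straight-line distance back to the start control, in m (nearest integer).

4586 m

Leg 1 (052°, 2707 m): east 2707 sin 52° = 2133.15, north 2707 cos 52° = 1666.60
Leg 2 (087°, 3909 m): east 3909 sin 87° = 3903.64, north 3909 cos 87° = 204.58
Leg 3 (258°, 1744 m): east 1744 sin 258° = -1705.89, north 1744 cos 258° = -362.60
Net: 4330.90 east, 1508.58 north. Distance = √((4330.90)² + (1508.58)²) = 4586.120 m.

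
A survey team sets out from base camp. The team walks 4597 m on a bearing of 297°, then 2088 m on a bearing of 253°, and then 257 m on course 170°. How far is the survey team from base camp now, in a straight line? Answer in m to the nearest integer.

6171 m

Leg 1 (297°, 4597 m): east 4597 sin 297° = -4095.96, north 4597 cos 297° = 2086.99
Leg 2 (253°, 2088 m): east 2088 sin 253° = -1996.76, north 2088 cos 253° = -610.47
Leg 3 (170°, 257 m): east 257 sin 170° = 44.63, north 257 cos 170° = -253.10
Net: -6048.09 east, 1223.43 north. Distance = √((-6048.09)² + (1223.43)²) = 6170.592 m.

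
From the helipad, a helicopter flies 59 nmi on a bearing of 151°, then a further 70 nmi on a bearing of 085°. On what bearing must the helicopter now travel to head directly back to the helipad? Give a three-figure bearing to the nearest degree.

295°

Leg 1 (151°, 59 nmi): east 59 sin 151° = 28.60, north 59 cos 151° = -51.60
Leg 2 (085°, 70 nmi): east 70 sin 85° = 69.73, north 70 cos 85° = 6.10
Net displacement: 98.34 east, -45.50 north. Direction back to start is (-98.34, 45.50): bearing = atan2(-98.34, 45.50) mod 360° = 294.83° ≈ 295°.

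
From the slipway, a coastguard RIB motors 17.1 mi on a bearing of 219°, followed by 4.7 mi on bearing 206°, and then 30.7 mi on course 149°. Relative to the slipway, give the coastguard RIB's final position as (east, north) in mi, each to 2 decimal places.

Leg 1 (219°, 17.1 mi): east 17.1 sin 219° = -10.76, north 17.1 cos 219° = -13.29
Leg 2 (206°, 4.7 mi): east 4.7 sin 206° = -2.06, north 4.7 cos 206° = -4.22
Leg 3 (149°, 30.7 mi): east 30.7 sin 149° = 15.81, north 30.7 cos 149° = -26.32
Summing: 2.99 mi east, -43.83 mi north → (2.99, -43.83).

(2.99, -43.83)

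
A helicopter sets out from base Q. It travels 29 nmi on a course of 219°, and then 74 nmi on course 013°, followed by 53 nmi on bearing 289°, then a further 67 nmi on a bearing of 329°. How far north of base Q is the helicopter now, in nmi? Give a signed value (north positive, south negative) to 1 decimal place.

Leg 1 (219°, 29 nmi): east 29 sin 219° = -18.25, north 29 cos 219° = -22.54
Leg 2 (013°, 74 nmi): east 74 sin 13° = 16.65, north 74 cos 13° = 72.10
Leg 3 (289°, 53 nmi): east 53 sin 289° = -50.11, north 53 cos 289° = 17.26
Leg 4 (329°, 67 nmi): east 67 sin 329° = -34.51, north 67 cos 329° = 57.43
Net north component: 124.25 nmi.

124.3 nmi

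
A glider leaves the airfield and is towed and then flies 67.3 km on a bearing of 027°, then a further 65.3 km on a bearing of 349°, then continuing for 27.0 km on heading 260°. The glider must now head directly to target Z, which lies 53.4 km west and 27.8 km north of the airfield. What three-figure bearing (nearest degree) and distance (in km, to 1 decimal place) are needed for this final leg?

206°, 102.0 km

Leg 1 (027°, 67.3 km): east 67.3 sin 27° = 30.55, north 67.3 cos 27° = 59.96
Leg 2 (349°, 65.3 km): east 65.3 sin 349° = -12.46, north 65.3 cos 349° = 64.10
Leg 3 (260°, 27.0 km): east 27.0 sin 260° = -26.59, north 27.0 cos 260° = -4.69
Current position: (-8.50, 119.38). Target: (-53.4, 27.8). Remaining: Δeast = -44.90, Δnorth = -91.58.
Bearing = atan2(-44.90, -91.58) mod 360° = 206.12°; distance = √((-44.90)² + (-91.58)²) = 101.993 km.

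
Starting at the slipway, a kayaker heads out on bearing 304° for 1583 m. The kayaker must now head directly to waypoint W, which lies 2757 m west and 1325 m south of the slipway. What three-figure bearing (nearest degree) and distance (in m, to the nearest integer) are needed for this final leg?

213°, 2640 m

Leg 1 (304°, 1583 m): east 1583 sin 304° = -1312.37, north 1583 cos 304° = 885.20
Current position: (-1312.37, 885.20). Target: (-2757, -1325). Remaining: Δeast = -1444.63, Δnorth = -2210.20.
Bearing = atan2(-1444.63, -2210.20) mod 360° = 213.17°; distance = √((-1444.63)² + (-2210.20)²) = 2640.447 m.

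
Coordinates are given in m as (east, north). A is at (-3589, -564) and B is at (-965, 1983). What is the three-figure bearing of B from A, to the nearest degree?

046°

Δeast = -965 − -3589 = 2624.00; Δnorth = 1983 − -564 = 2547.00.
Bearing = atan2(Δeast, Δnorth) mod 360° = 45.85° ≈ 046°.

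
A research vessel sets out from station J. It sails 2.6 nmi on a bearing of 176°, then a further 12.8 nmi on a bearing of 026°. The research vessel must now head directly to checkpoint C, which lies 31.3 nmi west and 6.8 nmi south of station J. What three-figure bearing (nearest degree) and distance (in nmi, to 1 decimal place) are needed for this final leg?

Leg 1 (176°, 2.6 nmi): east 2.6 sin 176° = 0.18, north 2.6 cos 176° = -2.59
Leg 2 (026°, 12.8 nmi): east 12.8 sin 26° = 5.61, north 12.8 cos 26° = 11.50
Current position: (5.79, 8.91). Target: (-31.3, -6.8). Remaining: Δeast = -37.09, Δnorth = -15.71.
Bearing = atan2(-37.09, -15.71) mod 360° = 247.04°; distance = √((-37.09)² + (-15.71)²) = 40.283 nmi.

247°, 40.3 nmi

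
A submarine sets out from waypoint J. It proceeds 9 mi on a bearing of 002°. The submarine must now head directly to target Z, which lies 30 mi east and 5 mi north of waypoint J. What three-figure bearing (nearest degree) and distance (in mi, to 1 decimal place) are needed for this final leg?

098°, 30.0 mi

Leg 1 (002°, 9 mi): east 9 sin 2° = 0.31, north 9 cos 2° = 8.99
Current position: (0.31, 8.99). Target: (30, 5). Remaining: Δeast = 29.69, Δnorth = -3.99.
Bearing = atan2(29.69, -3.99) mod 360° = 97.66°; distance = √((29.69)² + (-3.99)²) = 29.953 mi.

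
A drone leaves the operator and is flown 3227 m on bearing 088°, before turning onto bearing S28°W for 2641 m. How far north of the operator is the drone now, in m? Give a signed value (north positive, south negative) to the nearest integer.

Leg 1 (088°, 3227 m): east 3227 sin 88° = 3225.03, north 3227 cos 88° = 112.62
Leg 2 (S28°W, 2641 m): east 2641 sin 208° = -1239.87, north 2641 cos 208° = -2331.86
Net north component: -2219.24 m.

-2219 m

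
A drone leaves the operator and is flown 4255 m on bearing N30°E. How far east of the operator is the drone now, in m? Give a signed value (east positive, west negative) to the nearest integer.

Leg 1 (N30°E, 4255 m): east 4255 sin 30° = 2127.50, north 4255 cos 30° = 3684.94
Net east component: 2127.50 m.

2127 m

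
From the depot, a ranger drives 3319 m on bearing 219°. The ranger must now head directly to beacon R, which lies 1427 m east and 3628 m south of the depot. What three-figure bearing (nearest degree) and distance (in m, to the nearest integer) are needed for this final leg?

Leg 1 (219°, 3319 m): east 3319 sin 219° = -2088.71, north 3319 cos 219° = -2579.35
Current position: (-2088.71, -2579.35). Target: (1427, -3628). Remaining: Δeast = 3515.71, Δnorth = -1048.65.
Bearing = atan2(3515.71, -1048.65) mod 360° = 106.61°; distance = √((3515.71)² + (-1048.65)²) = 3668.776 m.

107°, 3669 m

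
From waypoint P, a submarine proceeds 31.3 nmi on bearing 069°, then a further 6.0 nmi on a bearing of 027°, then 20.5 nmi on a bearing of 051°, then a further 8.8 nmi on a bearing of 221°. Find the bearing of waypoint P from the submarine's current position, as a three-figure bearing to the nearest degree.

Leg 1 (069°, 31.3 nmi): east 31.3 sin 69° = 29.22, north 31.3 cos 69° = 11.22
Leg 2 (027°, 6.0 nmi): east 6.0 sin 27° = 2.72, north 6.0 cos 27° = 5.35
Leg 3 (051°, 20.5 nmi): east 20.5 sin 51° = 15.93, north 20.5 cos 51° = 12.90
Leg 4 (221°, 8.8 nmi): east 8.8 sin 221° = -5.77, north 8.8 cos 221° = -6.64
Net displacement: 42.10 east, 22.82 north. Direction back to start is (-42.10, -22.82): bearing = atan2(-42.10, -22.82) mod 360° = 241.54° ≈ 242°.

242°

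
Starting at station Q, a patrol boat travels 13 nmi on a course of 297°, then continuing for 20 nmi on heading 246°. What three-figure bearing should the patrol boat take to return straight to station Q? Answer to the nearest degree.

086°

Leg 1 (297°, 13 nmi): east 13 sin 297° = -11.58, north 13 cos 297° = 5.90
Leg 2 (246°, 20 nmi): east 20 sin 246° = -18.27, north 20 cos 246° = -8.13
Net displacement: -29.85 east, -2.23 north. Direction back to start is (29.85, 2.23): bearing = atan2(29.85, 2.23) mod 360° = 85.72° ≈ 086°.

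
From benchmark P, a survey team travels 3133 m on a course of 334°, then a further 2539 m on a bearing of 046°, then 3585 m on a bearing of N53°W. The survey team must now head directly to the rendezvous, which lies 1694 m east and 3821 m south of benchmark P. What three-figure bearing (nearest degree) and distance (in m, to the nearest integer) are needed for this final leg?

159°, 11328 m

Leg 1 (334°, 3133 m): east 3133 sin 334° = -1373.42, north 3133 cos 334° = 2815.92
Leg 2 (046°, 2539 m): east 2539 sin 46° = 1826.40, north 2539 cos 46° = 1763.74
Leg 3 (N53°W, 3585 m): east 3585 sin 307° = -2863.11, north 3585 cos 307° = 2157.51
Current position: (-2410.12, 6737.17). Target: (1694, -3821). Remaining: Δeast = 4104.12, Δnorth = -10558.17.
Bearing = atan2(4104.12, -10558.17) mod 360° = 158.76°; distance = √((4104.12)² + (-10558.17)²) = 11327.784 m.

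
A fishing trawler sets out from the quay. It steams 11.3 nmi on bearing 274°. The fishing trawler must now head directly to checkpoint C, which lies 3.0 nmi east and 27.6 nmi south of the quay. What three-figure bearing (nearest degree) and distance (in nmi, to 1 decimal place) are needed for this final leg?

Leg 1 (274°, 11.3 nmi): east 11.3 sin 274° = -11.27, north 11.3 cos 274° = 0.79
Current position: (-11.27, 0.79). Target: (3.0, -27.6). Remaining: Δeast = 14.27, Δnorth = -28.39.
Bearing = atan2(14.27, -28.39) mod 360° = 153.31°; distance = √((14.27)² + (-28.39)²) = 31.774 nmi.

153°, 31.8 nmi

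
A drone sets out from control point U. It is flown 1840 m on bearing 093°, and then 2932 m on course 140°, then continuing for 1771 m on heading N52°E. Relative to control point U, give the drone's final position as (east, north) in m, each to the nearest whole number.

Leg 1 (093°, 1840 m): east 1840 sin 93° = 1837.48, north 1840 cos 93° = -96.30
Leg 2 (140°, 2932 m): east 2932 sin 140° = 1884.65, north 2932 cos 140° = -2246.04
Leg 3 (N52°E, 1771 m): east 1771 sin 52° = 1395.57, north 1771 cos 52° = 1090.34
Summing: 5117.70 m east, -1252.00 m north → (5118, -1252).

(5118, -1252)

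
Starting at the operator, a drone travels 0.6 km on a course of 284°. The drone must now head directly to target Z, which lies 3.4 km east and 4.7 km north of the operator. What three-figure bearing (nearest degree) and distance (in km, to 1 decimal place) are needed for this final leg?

Leg 1 (284°, 0.6 km): east 0.6 sin 284° = -0.58, north 0.6 cos 284° = 0.15
Current position: (-0.58, 0.15). Target: (3.4, 4.7). Remaining: Δeast = 3.98, Δnorth = 4.55.
Bearing = atan2(3.98, 4.55) mod 360° = 41.16°; distance = √((3.98)² + (4.55)²) = 6.050 km.

041°, 6.1 km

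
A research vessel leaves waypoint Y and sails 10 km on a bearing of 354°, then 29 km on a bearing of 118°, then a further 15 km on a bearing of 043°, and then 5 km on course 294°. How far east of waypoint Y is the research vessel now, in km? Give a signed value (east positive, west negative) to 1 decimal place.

Leg 1 (354°, 10 km): east 10 sin 354° = -1.05, north 10 cos 354° = 9.95
Leg 2 (118°, 29 km): east 29 sin 118° = 25.61, north 29 cos 118° = -13.61
Leg 3 (043°, 15 km): east 15 sin 43° = 10.23, north 15 cos 43° = 10.97
Leg 4 (294°, 5 km): east 5 sin 294° = -4.57, north 5 cos 294° = 2.03
Net east component: 30.22 km.

30.2 km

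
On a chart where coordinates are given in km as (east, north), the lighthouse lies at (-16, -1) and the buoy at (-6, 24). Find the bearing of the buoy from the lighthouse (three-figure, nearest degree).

022°

Δeast = -6 − -16 = 10.00; Δnorth = 24 − -1 = 25.00.
Bearing = atan2(Δeast, Δnorth) mod 360° = 21.80° ≈ 022°.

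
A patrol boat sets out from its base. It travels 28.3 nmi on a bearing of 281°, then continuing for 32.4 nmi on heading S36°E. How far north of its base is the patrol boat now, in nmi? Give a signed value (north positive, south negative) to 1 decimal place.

-20.8 nmi

Leg 1 (281°, 28.3 nmi): east 28.3 sin 281° = -27.78, north 28.3 cos 281° = 5.40
Leg 2 (S36°E, 32.4 nmi): east 32.4 sin 144° = 19.04, north 32.4 cos 144° = -26.21
Net north component: -20.81 nmi.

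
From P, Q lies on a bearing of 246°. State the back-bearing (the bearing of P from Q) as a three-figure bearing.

Back-bearing = 246° − 180° = 066°.

066°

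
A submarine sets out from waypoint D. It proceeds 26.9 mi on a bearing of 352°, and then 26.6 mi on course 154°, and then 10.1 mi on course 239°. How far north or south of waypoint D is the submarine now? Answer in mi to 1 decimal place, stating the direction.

Leg 1 (352°, 26.9 mi): east 26.9 sin 352° = -3.74, north 26.9 cos 352° = 26.64
Leg 2 (154°, 26.6 mi): east 26.6 sin 154° = 11.66, north 26.6 cos 154° = -23.91
Leg 3 (239°, 10.1 mi): east 10.1 sin 239° = -8.66, north 10.1 cos 239° = -5.20
Net north component: -2.47 mi.

2.5 mi south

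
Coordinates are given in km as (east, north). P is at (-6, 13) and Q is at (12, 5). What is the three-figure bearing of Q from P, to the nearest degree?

Δeast = 12 − -6 = 18.00; Δnorth = 5 − 13 = -8.00.
Bearing = atan2(Δeast, Δnorth) mod 360° = 113.96° ≈ 114°.

114°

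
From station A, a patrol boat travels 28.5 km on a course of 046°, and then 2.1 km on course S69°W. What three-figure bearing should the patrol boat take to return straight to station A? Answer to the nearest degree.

224°

Leg 1 (046°, 28.5 km): east 28.5 sin 46° = 20.50, north 28.5 cos 46° = 19.80
Leg 2 (S69°W, 2.1 km): east 2.1 sin 249° = -1.96, north 2.1 cos 249° = -0.75
Net displacement: 18.54 east, 19.05 north. Direction back to start is (-18.54, -19.05): bearing = atan2(-18.54, -19.05) mod 360° = 224.23° ≈ 224°.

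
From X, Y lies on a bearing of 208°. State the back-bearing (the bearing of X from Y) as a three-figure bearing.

028°

Back-bearing = 208° − 180° = 028°.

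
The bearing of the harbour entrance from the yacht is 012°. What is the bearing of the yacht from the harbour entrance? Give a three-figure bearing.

Back-bearing = 012° + 180° = 192°.

192°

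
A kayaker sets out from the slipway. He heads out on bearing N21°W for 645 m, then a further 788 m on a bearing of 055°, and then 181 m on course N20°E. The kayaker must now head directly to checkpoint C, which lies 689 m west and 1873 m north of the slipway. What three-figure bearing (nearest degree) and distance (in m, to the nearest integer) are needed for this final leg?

Leg 1 (N21°W, 645 m): east 645 sin 339° = -231.15, north 645 cos 339° = 602.16
Leg 2 (055°, 788 m): east 788 sin 55° = 645.49, north 788 cos 55° = 451.98
Leg 3 (N20°E, 181 m): east 181 sin 20° = 61.91, north 181 cos 20° = 170.08
Current position: (476.25, 1224.22). Target: (-689, 1873). Remaining: Δeast = -1165.25, Δnorth = 648.78.
Bearing = atan2(-1165.25, 648.78) mod 360° = 299.11°; distance = √((-1165.25)² + (648.78)²) = 1333.687 m.

299°, 1334 m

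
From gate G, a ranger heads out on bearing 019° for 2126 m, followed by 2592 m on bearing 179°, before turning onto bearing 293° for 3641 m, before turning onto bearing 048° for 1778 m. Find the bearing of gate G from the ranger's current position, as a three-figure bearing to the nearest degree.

148°

Leg 1 (019°, 2126 m): east 2126 sin 19° = 692.16, north 2126 cos 19° = 2010.17
Leg 2 (179°, 2592 m): east 2592 sin 179° = 45.24, north 2592 cos 179° = -2591.61
Leg 3 (293°, 3641 m): east 3641 sin 293° = -3351.56, north 3641 cos 293° = 1422.65
Leg 4 (048°, 1778 m): east 1778 sin 48° = 1321.31, north 1778 cos 48° = 1189.71
Net displacement: -1292.85 east, 2030.93 north. Direction back to start is (1292.85, -2030.93): bearing = atan2(1292.85, -2030.93) mod 360° = 147.52° ≈ 148°.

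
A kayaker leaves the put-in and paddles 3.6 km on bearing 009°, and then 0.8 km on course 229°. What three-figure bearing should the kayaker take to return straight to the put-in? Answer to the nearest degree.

179°

Leg 1 (009°, 3.6 km): east 3.6 sin 9° = 0.56, north 3.6 cos 9° = 3.56
Leg 2 (229°, 0.8 km): east 0.8 sin 229° = -0.60, north 0.8 cos 229° = -0.52
Net displacement: -0.04 east, 3.03 north. Direction back to start is (0.04, -3.03): bearing = atan2(0.04, -3.03) mod 360° = 179.23° ≈ 179°.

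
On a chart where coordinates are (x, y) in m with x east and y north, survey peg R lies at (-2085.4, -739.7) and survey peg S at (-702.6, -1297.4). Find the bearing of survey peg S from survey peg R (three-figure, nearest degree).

Δeast = -702.6 − -2085.4 = 1382.80; Δnorth = -1297.4 − -739.7 = -557.70.
Bearing = atan2(Δeast, Δnorth) mod 360° = 111.96° ≈ 112°.

112°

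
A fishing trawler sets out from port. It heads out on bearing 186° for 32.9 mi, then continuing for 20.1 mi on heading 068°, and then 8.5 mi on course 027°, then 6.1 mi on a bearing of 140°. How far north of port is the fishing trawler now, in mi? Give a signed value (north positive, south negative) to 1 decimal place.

-22.3 mi

Leg 1 (186°, 32.9 mi): east 32.9 sin 186° = -3.44, north 32.9 cos 186° = -32.72
Leg 2 (068°, 20.1 mi): east 20.1 sin 68° = 18.64, north 20.1 cos 68° = 7.53
Leg 3 (027°, 8.5 mi): east 8.5 sin 27° = 3.86, north 8.5 cos 27° = 7.57
Leg 4 (140°, 6.1 mi): east 6.1 sin 140° = 3.92, north 6.1 cos 140° = -4.67
Net north component: -22.29 mi.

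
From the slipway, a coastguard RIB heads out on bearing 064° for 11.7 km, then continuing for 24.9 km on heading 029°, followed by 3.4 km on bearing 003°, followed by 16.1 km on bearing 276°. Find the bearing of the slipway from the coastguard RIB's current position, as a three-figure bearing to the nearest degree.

Leg 1 (064°, 11.7 km): east 11.7 sin 64° = 10.52, north 11.7 cos 64° = 5.13
Leg 2 (029°, 24.9 km): east 24.9 sin 29° = 12.07, north 24.9 cos 29° = 21.78
Leg 3 (003°, 3.4 km): east 3.4 sin 3° = 0.18, north 3.4 cos 3° = 3.40
Leg 4 (276°, 16.1 km): east 16.1 sin 276° = -16.01, north 16.1 cos 276° = 1.68
Net displacement: 6.75 east, 31.99 north. Direction back to start is (-6.75, -31.99): bearing = atan2(-6.75, -31.99) mod 360° = 191.92° ≈ 192°.

192°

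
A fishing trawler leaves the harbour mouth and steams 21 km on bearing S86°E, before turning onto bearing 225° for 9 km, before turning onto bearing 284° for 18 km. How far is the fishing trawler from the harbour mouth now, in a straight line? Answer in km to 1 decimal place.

4.5 km

Leg 1 (S86°E, 21 km): east 21 sin 94° = 20.95, north 21 cos 94° = -1.46
Leg 2 (225°, 9 km): east 9 sin 225° = -6.36, north 9 cos 225° = -6.36
Leg 3 (284°, 18 km): east 18 sin 284° = -17.47, north 18 cos 284° = 4.35
Net: -2.88 east, -3.47 north. Distance = √((-2.88)² + (-3.47)²) = 4.513 km.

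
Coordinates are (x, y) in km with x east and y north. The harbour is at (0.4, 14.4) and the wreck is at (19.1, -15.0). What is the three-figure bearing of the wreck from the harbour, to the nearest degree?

Δeast = 19.1 − 0.4 = 18.70; Δnorth = -15.0 − 14.4 = -29.40.
Bearing = atan2(Δeast, Δnorth) mod 360° = 147.54° ≈ 148°.

148°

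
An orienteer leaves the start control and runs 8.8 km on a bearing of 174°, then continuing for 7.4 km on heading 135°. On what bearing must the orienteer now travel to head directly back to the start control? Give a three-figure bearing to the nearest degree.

336°

Leg 1 (174°, 8.8 km): east 8.8 sin 174° = 0.92, north 8.8 cos 174° = -8.75
Leg 2 (135°, 7.4 km): east 7.4 sin 135° = 5.23, north 7.4 cos 135° = -5.23
Net displacement: 6.15 east, -13.98 north. Direction back to start is (-6.15, 13.98): bearing = atan2(-6.15, 13.98) mod 360° = 336.25° ≈ 336°.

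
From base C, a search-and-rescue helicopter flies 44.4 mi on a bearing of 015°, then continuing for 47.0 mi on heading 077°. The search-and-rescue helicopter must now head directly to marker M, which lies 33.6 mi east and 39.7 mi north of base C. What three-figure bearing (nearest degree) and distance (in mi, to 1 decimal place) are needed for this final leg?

Leg 1 (015°, 44.4 mi): east 44.4 sin 15° = 11.49, north 44.4 cos 15° = 42.89
Leg 2 (077°, 47.0 mi): east 47.0 sin 77° = 45.80, north 47.0 cos 77° = 10.57
Current position: (57.29, 53.46). Target: (33.6, 39.7). Remaining: Δeast = -23.69, Δnorth = -13.76.
Bearing = atan2(-23.69, -13.76) mod 360° = 239.85°; distance = √((-23.69)² + (-13.76)²) = 27.394 mi.

240°, 27.4 mi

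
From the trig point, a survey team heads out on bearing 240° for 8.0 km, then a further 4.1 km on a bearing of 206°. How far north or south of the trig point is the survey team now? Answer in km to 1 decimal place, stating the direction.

7.7 km south

Leg 1 (240°, 8.0 km): east 8.0 sin 240° = -6.93, north 8.0 cos 240° = -4.00
Leg 2 (206°, 4.1 km): east 4.1 sin 206° = -1.80, north 4.1 cos 206° = -3.69
Net north component: -7.69 km.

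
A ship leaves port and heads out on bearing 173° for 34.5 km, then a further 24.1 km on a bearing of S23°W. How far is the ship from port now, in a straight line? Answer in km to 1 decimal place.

56.7 km

Leg 1 (173°, 34.5 km): east 34.5 sin 173° = 4.20, north 34.5 cos 173° = -34.24
Leg 2 (S23°W, 24.1 km): east 24.1 sin 203° = -9.42, north 24.1 cos 203° = -22.18
Net: -5.21 east, -56.43 north. Distance = √((-5.21)² + (-56.43)²) = 56.667 km.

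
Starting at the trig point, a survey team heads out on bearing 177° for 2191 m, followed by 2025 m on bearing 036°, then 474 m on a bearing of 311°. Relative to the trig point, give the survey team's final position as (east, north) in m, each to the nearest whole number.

Leg 1 (177°, 2191 m): east 2191 sin 177° = 114.67, north 2191 cos 177° = -2188.00
Leg 2 (036°, 2025 m): east 2025 sin 36° = 1190.27, north 2025 cos 36° = 1638.26
Leg 3 (311°, 474 m): east 474 sin 311° = -357.73, north 474 cos 311° = 310.97
Summing: 947.20 m east, -238.77 m north → (947, -239).

(947, -239)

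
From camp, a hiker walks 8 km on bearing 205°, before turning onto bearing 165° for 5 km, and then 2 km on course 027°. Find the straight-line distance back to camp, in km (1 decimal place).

Leg 1 (205°, 8 km): east 8 sin 205° = -3.38, north 8 cos 205° = -7.25
Leg 2 (165°, 5 km): east 5 sin 165° = 1.29, north 5 cos 165° = -4.83
Leg 3 (027°, 2 km): east 2 sin 27° = 0.91, north 2 cos 27° = 1.78
Net: -1.18 east, -10.30 north. Distance = √((-1.18)² + (-10.30)²) = 10.365 km.

10.4 km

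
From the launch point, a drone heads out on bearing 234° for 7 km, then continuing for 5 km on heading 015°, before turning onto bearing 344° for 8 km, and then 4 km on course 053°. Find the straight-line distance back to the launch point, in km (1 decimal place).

11.3 km

Leg 1 (234°, 7 km): east 7 sin 234° = -5.66, north 7 cos 234° = -4.11
Leg 2 (015°, 5 km): east 5 sin 15° = 1.29, north 5 cos 15° = 4.83
Leg 3 (344°, 8 km): east 8 sin 344° = -2.21, north 8 cos 344° = 7.69
Leg 4 (053°, 4 km): east 4 sin 53° = 3.19, north 4 cos 53° = 2.41
Net: -3.38 east, 10.81 north. Distance = √((-3.38)² + (10.81)²) = 11.328 km.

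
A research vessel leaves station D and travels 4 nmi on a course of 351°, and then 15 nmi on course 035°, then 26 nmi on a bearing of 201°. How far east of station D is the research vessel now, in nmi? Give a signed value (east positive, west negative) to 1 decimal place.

-1.3 nmi

Leg 1 (351°, 4 nmi): east 4 sin 351° = -0.63, north 4 cos 351° = 3.95
Leg 2 (035°, 15 nmi): east 15 sin 35° = 8.60, north 15 cos 35° = 12.29
Leg 3 (201°, 26 nmi): east 26 sin 201° = -9.32, north 26 cos 201° = -24.27
Net east component: -1.34 nmi.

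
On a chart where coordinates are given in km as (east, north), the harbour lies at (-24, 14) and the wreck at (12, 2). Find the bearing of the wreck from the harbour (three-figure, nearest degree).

108°

Δeast = 12 − -24 = 36.00; Δnorth = 2 − 14 = -12.00.
Bearing = atan2(Δeast, Δnorth) mod 360° = 108.43° ≈ 108°.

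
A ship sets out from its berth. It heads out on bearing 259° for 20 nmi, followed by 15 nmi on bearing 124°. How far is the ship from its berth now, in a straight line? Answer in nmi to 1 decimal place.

14.2 nmi

Leg 1 (259°, 20 nmi): east 20 sin 259° = -19.63, north 20 cos 259° = -3.82
Leg 2 (124°, 15 nmi): east 15 sin 124° = 12.44, north 15 cos 124° = -8.39
Net: -7.20 east, -12.20 north. Distance = √((-7.20)² + (-12.20)²) = 14.168 nmi.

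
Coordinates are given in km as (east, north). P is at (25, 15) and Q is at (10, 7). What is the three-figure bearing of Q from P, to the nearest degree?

242°

Δeast = 10 − 25 = -15.00; Δnorth = 7 − 15 = -8.00.
Bearing = atan2(Δeast, Δnorth) mod 360° = 241.93° ≈ 242°.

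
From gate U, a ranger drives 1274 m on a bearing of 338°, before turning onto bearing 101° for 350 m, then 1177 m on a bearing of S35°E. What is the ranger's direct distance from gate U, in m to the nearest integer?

562 m

Leg 1 (338°, 1274 m): east 1274 sin 338° = -477.25, north 1274 cos 338° = 1181.23
Leg 2 (101°, 350 m): east 350 sin 101° = 343.57, north 350 cos 101° = -66.78
Leg 3 (S35°E, 1177 m): east 1177 sin 145° = 675.10, north 1177 cos 145° = -964.14
Net: 541.42 east, 150.31 north. Distance = √((541.42)² + (150.31)²) = 561.897 m.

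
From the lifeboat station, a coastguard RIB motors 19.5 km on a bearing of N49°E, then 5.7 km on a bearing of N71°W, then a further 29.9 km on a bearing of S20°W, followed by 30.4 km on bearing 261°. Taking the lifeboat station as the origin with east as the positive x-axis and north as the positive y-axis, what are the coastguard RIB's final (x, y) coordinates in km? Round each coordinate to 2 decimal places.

(-30.92, -18.20)

Leg 1 (N49°E, 19.5 km): east 19.5 sin 49° = 14.72, north 19.5 cos 49° = 12.79
Leg 2 (N71°W, 5.7 km): east 5.7 sin 289° = -5.39, north 5.7 cos 289° = 1.86
Leg 3 (S20°W, 29.9 km): east 29.9 sin 200° = -10.23, north 29.9 cos 200° = -28.10
Leg 4 (261°, 30.4 km): east 30.4 sin 261° = -30.03, north 30.4 cos 261° = -4.76
Summing: -30.92 km east, -18.20 km north → (-30.92, -18.20).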